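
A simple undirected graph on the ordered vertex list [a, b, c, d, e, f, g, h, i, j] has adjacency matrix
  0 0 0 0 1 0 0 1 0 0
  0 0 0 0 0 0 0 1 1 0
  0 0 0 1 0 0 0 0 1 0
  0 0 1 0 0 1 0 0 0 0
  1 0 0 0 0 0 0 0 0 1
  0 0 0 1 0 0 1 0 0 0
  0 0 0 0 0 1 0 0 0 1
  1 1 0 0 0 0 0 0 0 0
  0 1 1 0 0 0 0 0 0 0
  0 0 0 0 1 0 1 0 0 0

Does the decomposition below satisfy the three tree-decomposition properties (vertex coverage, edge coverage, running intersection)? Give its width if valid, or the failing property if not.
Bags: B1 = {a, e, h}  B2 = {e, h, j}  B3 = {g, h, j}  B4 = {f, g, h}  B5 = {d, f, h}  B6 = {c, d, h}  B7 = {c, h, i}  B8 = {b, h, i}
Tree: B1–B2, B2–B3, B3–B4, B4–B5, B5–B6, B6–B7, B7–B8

Checking the three conditions: (i) the bags cover all of {a, b, c, d, e, f, g, h, i, j}; (ii) for each edge, some bag contains both endpoints; (iii) the bags containing any fixed vertex form a subtree. All hold, so the decomposition is valid with width 3 − 1 = 2.

Yes; width 2.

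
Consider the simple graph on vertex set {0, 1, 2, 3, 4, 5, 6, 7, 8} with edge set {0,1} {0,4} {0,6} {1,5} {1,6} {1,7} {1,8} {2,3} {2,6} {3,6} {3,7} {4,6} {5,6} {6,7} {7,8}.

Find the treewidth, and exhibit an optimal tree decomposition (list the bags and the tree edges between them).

Treewidth 2.
Bags: B1 = {2, 3, 6}  B2 = {3, 6, 7}  B3 = {1, 6, 7}  B4 = {1, 5, 6}  B5 = {0, 1, 6}  B6 = {0, 4, 6}  B7 = {1, 7, 8}
Tree: B1–B2, B2–B3, B3–B4, B4–B5, B5–B6, B3–B7

The largest bag has 3 vertices, giving width 2; this decomposition certifies tw(G) ≤ 2. On the other hand G contains the 3-clique {1, 7, 8}. A clique must lie in a single bag of any decomposition, so no decomposition can have width below 2. Combining the bounds, tw(G) = 2.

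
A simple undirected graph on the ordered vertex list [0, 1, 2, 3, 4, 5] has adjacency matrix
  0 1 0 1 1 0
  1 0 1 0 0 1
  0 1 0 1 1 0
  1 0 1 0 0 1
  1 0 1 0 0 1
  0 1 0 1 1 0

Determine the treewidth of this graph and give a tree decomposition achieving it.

Each bag holds 4 vertices, so the decomposition has width 3, which upper-bounds the treewidth. For the lower bound: the 4 vertex sets {2,3}, {4,5}, {0}, {1} are disjoint, each induces a connected subgraph, and every pair is joined by at least one edge of G. Contracting each set to a single vertex therefore yields K_{4} as a minor, and since treewidth is minor-monotone, tw(G) ≥ tw(K_{4}) = 3. Combining the bounds, tw(G) = 3.

Treewidth 3.
Bags: B1 = {0, 2, 3, 5}  B2 = {0, 2, 4, 5}  B3 = {0, 1, 2, 5}
Tree: B1–B2, B2–B3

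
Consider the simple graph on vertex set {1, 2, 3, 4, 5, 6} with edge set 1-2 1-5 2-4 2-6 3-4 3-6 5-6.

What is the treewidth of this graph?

A width-2 tree decomposition is:
Bags: B1 = {2, 3, 4}  B2 = {2, 3, 6}  B3 = {1, 2, 6}  B4 = {1, 5, 6}
Tree: B1–B2, B2–B3, B3–B4
The largest bag has 3 vertices, giving width 2; this decomposition certifies tw(G) ≤ 2. The edges 4–3–6–2–4 form a cycle, so G is not a tree and its treewidth is at least 2. The upper and lower bounds meet at 2, so that is the treewidth.

2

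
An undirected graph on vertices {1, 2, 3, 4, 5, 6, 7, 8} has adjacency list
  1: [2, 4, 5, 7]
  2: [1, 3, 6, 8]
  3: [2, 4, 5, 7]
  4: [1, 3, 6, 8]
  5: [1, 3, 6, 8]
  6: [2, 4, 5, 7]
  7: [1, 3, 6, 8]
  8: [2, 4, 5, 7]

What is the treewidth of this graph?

A width-4 tree decomposition is:
Bags: B1 = {1, 3, 4, 6, 8}  B2 = {1, 3, 5, 6, 8}  B3 = {1, 3, 6, 7, 8}  B4 = {1, 2, 3, 6, 8}
Tree: B1–B2, B2–B3, B3–B4
The largest bag has 5 vertices, giving width 4; this decomposition certifies tw(G) ≤ 4. For the lower bound: the 5 vertex sets {4,8}, {1,5}, {3,7}, {6}, {2} are disjoint, each induces a connected subgraph, and every pair is joined by at least one edge of G. Contracting each set to a single vertex therefore yields K_{5} as a minor, and since treewidth is minor-monotone, tw(G) ≥ tw(K_{5}) = 4. Combining the bounds, tw(G) = 4.

4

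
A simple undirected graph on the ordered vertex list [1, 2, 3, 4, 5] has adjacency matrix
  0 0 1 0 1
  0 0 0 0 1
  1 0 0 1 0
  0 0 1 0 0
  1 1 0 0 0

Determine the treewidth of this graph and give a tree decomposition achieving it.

Each bag holds 2 vertices, so the decomposition has width 1, which upper-bounds the treewidth. G has an edge, so its treewidth is at least 1. Therefore the treewidth is 1.

Treewidth 1.
Bags: B1 = {2, 5}  B2 = {1, 5}  B3 = {1, 3}  B4 = {3, 4}
Tree: B1–B2, B2–B3, B3–B4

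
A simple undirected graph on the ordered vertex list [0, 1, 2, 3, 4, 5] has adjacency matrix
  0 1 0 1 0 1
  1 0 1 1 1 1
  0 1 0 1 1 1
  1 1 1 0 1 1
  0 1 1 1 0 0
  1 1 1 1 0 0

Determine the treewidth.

A width-3 tree decomposition is:
Bags: B1 = {1, 2, 3, 5}  B2 = {0, 1, 3, 5}  B3 = {1, 2, 3, 4}
Tree: B1–B2, B1–B3
Each bag holds 4 vertices, so the decomposition has width 3, which upper-bounds the treewidth. On the other hand G contains the 4-clique {0, 1, 3, 5}. A clique must lie in a single bag of any decomposition, so no decomposition can have width below 3. Therefore the treewidth is 3.

3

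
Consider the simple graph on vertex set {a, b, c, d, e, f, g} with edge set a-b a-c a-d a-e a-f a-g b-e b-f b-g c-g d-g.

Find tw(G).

A width-2 tree decomposition is:
Bags: B1 = {a, c, g}  B2 = {a, b, g}  B3 = {a, b, e}  B4 = {a, d, g}  B5 = {a, b, f}
Tree: B1–B2, B2–B3, B1–B4, B3–B5
Every bag has size at most 3, so the width is 3 − 1 = 2 and tw(G) ≤ 2. On the other hand G contains the 3-clique {a, d, g}. A clique must lie in a single bag of any decomposition, so no decomposition can have width below 2. Therefore the treewidth is 2.

2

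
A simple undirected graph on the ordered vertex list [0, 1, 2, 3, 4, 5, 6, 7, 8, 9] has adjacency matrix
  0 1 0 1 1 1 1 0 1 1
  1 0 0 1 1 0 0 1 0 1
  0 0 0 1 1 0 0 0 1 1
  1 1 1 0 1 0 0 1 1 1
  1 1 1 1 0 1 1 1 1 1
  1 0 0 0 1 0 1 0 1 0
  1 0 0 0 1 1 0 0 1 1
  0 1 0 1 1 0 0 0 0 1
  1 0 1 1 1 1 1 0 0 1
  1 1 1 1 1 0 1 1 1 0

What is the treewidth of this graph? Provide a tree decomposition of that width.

Each bag holds 5 vertices, so the decomposition has width 4, which upper-bounds the treewidth. For the lower bound, the 5 vertices {0, 3, 4, 8, 9} are pairwise adjacent, and any tree decomposition puts a clique entirely inside one bag — forcing width ≥ 4. Hence tw(G) = 4 exactly.

Treewidth 4.
One such decomposition:
Bags: B1 = {0, 3, 4, 8, 9}  B2 = {2, 3, 4, 8, 9}  B3 = {0, 4, 6, 8, 9}  B4 = {0, 1, 3, 4, 9}  B5 = {0, 4, 5, 6, 8}  B6 = {1, 3, 4, 7, 9}
Tree: B1–B2, B1–B3, B1–B4, B3–B5, B4–B6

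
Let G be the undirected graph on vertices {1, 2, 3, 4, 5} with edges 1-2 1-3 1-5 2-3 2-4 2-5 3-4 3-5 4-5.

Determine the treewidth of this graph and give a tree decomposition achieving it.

The largest bag has 4 vertices, giving width 3; this decomposition certifies tw(G) ≤ 3. Conversely, {1, 2, 3, 5} is a clique of size 4, and the vertices of any clique must share a bag in every tree decomposition; so some bag has ≥ 4 vertices and tw(G) ≥ 3. Combining the bounds, tw(G) = 3.

Treewidth 3.
One optimal decomposition is:
Bags: B1 = {1, 2, 3, 5}  B2 = {2, 3, 4, 5}
Tree: B1–B2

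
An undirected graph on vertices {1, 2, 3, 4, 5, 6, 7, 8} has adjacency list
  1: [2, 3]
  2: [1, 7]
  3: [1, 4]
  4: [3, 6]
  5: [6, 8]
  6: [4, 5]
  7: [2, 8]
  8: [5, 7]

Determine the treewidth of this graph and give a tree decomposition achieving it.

Treewidth 2.
One optimal decomposition is:
Bags: B1 = {3, 4, 6}  B2 = {1, 3, 6}  B3 = {1, 2, 6}  B4 = {2, 6, 7}  B5 = {6, 7, 8}  B6 = {5, 6, 8}
Tree: B1–B2, B2–B3, B3–B4, B4–B5, B5–B6

Every bag has size at most 3, so the width is 3 − 1 = 2 and tw(G) ≤ 2. The edges 6–4–3–1–2–7–8–5–6 form a cycle, so G is not a tree and its treewidth is at least 2. The upper and lower bounds meet at 2, so that is the treewidth.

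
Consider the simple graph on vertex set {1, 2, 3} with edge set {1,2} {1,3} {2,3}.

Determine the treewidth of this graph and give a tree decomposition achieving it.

A single bag containing all 3 vertices is trivially a valid decomposition of width 2. For the lower bound, the 3 vertices {1, 2, 3} are pairwise adjacent, and any tree decomposition puts a clique entirely inside one bag — forcing width ≥ 2. The upper and lower bounds meet at 2, so that is the treewidth.

Treewidth 2.
One optimal decomposition is:
Bags: B1 = {1, 2, 3}
Tree: (single bag)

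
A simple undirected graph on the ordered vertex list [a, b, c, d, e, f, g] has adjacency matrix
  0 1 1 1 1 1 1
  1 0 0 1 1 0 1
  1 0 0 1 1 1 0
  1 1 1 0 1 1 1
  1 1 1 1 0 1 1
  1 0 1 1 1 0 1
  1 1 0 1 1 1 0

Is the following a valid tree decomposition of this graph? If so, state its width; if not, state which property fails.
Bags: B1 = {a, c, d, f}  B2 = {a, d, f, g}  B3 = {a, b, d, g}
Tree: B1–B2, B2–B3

No — vertex e appears in no bag.

A tree decomposition must satisfy three properties: every vertex lies in some bag; for every edge, both endpoints lie together in some bag; and for every vertex, the bags containing it form a connected subtree. Here vertex e appears in no bag, so the decomposition is invalid.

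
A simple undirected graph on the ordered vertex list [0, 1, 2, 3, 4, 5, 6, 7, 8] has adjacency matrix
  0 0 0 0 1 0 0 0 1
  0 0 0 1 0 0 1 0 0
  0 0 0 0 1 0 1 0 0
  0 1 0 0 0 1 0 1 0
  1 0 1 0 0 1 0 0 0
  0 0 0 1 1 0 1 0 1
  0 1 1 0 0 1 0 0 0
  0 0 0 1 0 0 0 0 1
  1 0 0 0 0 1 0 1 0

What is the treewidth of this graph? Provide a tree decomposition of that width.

Each bag holds 4 vertices, so the decomposition has width 3, which upper-bounds the treewidth. For the lower bound: the 4 vertex sets {0,7,8}, {4}, {5}, {1,2,3,6} are disjoint, each induces a connected subgraph, and every pair is joined by at least one edge of G. Contracting each set to a single vertex therefore yields K_{4} as a minor, and since treewidth is minor-monotone, tw(G) ≥ tw(K_{4}) = 3. Combining the bounds, tw(G) = 3.

Treewidth 3.
One such decomposition:
Bags: B1 = {0, 4, 7, 8}  B2 = {4, 5, 7, 8}  B3 = {3, 4, 5, 7}  B4 = {2, 3, 4, 5}  B5 = {2, 3, 5, 6}  B6 = {1, 2, 3, 6}
Tree: B1–B2, B2–B3, B3–B4, B4–B5, B5–B6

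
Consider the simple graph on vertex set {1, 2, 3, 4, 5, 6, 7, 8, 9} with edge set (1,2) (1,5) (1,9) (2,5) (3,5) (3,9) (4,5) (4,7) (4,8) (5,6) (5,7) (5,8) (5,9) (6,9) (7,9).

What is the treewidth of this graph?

A width-2 tree decomposition is:
Bags: B1 = {5, 6, 9}  B2 = {1, 5, 9}  B3 = {5, 7, 9}  B4 = {3, 5, 9}  B5 = {1, 2, 5}  B6 = {4, 5, 7}  B7 = {4, 5, 8}
Tree: B1–B2, B1–B3, B2–B4, B2–B5, B3–B6, B6–B7
Every bag has size at most 3, so the width is 3 − 1 = 2 and tw(G) ≤ 2. On the other hand G contains the 3-clique {4, 5, 8}. A clique must lie in a single bag of any decomposition, so no decomposition can have width below 2. The upper and lower bounds meet at 2, so that is the treewidth.

2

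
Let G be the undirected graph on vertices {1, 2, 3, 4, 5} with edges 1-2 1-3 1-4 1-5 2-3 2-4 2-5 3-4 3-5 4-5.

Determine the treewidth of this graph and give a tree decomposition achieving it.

With just one bag of size 5, the width is 5 − 1 = 4, so tw(G) ≤ 4. Conversely, {1, 2, 3, 4, 5} is a clique of size 5, and the vertices of any clique must share a bag in every tree decomposition; so some bag has ≥ 5 vertices and tw(G) ≥ 4. The upper and lower bounds meet at 4, so that is the treewidth.

Treewidth 4.
One optimal decomposition is:
Bags: B1 = {1, 2, 3, 4, 5}
Tree: (single bag)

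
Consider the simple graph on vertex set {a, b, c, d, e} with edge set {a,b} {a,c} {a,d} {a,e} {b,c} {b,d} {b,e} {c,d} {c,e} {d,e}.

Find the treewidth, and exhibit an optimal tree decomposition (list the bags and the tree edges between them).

A single bag containing all 5 vertices is trivially a valid decomposition of width 4. On the other hand G contains the 5-clique {a, b, c, d, e}. A clique must lie in a single bag of any decomposition, so no decomposition can have width below 4. Combining the bounds, tw(G) = 4.

Treewidth 4.
Bags: B1 = {a, b, c, d, e}
Tree: (single bag)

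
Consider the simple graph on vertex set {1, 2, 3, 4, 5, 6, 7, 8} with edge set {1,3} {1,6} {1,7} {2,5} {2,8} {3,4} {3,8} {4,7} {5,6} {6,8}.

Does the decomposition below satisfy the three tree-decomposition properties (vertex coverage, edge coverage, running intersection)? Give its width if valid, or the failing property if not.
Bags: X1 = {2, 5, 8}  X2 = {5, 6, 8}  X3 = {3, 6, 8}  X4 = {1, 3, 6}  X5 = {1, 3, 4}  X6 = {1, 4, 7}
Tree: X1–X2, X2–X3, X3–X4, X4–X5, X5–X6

Checking the three conditions: (i) the bags cover all of {1, 2, 3, 4, 5, 6, 7, 8}; (ii) for each edge, some bag contains both endpoints; (iii) the bags containing any fixed vertex form a subtree. All hold, so the decomposition is valid with width 3 − 1 = 2.

Yes; width 2.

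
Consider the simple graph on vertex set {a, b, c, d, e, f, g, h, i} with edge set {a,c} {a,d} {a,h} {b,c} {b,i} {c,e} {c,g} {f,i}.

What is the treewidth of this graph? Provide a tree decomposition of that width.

Treewidth 1.
One such decomposition:
Bags: B1 = {b, c}  B2 = {b, i}  B3 = {a, c}  B4 = {c, e}  B5 = {f, i}  B6 = {c, g}  B7 = {a, d}  B8 = {a, h}
Tree: B1–B2, B1–B3, B1–B4, B2–B5, B1–B6, B3–B7, B7–B8

The largest bag has 2 vertices, giving width 1; this decomposition certifies tw(G) ≤ 1. G has an edge, so its treewidth is at least 1. Hence tw(G) = 1 exactly.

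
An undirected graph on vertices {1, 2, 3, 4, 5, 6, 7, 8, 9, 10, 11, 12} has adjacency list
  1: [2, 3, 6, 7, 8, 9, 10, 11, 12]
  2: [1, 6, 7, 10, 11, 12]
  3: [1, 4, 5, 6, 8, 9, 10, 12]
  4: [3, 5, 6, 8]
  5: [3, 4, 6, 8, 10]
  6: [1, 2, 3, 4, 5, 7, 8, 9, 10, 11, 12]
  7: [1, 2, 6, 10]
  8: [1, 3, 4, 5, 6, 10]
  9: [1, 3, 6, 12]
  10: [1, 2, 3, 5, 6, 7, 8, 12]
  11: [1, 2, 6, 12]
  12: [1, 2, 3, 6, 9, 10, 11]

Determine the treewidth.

4

A width-4 tree decomposition is:
Bags: B1 = {1, 3, 6, 10, 12}  B2 = {1, 3, 6, 8, 10}  B3 = {1, 2, 6, 10, 12}  B4 = {1, 2, 6, 11, 12}  B5 = {1, 3, 6, 9, 12}  B6 = {1, 2, 6, 7, 10}  B7 = {3, 5, 6, 8, 10}  B8 = {3, 4, 5, 6, 8}
Tree: B1–B2, B1–B3, B3–B4, B1–B5, B3–B6, B2–B7, B7–B8
Each bag holds 5 vertices, so the decomposition has width 4, which upper-bounds the treewidth. Conversely, {1, 3, 6, 9, 12} is a clique of size 5, and the vertices of any clique must share a bag in every tree decomposition; so some bag has ≥ 5 vertices and tw(G) ≥ 4. Therefore the treewidth is 4.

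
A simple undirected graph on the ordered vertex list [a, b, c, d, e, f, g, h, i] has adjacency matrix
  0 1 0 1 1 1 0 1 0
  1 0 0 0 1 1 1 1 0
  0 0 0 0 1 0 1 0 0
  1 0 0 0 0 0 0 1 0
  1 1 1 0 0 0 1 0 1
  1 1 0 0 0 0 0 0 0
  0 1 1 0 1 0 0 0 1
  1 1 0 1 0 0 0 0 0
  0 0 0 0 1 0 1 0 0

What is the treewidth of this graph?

2

A width-2 tree decomposition is:
Bags: B1 = {b, e, g}  B2 = {a, b, e}  B3 = {a, b, h}  B4 = {c, e, g}  B5 = {e, g, i}  B6 = {a, d, h}  B7 = {a, b, f}
Tree: B1–B2, B2–B3, B1–B4, B4–B5, B3–B6, B2–B7
The largest bag has 3 vertices, giving width 2; this decomposition certifies tw(G) ≤ 2. Conversely, {a, d, h} is a clique of size 3, and the vertices of any clique must share a bag in every tree decomposition; so some bag has ≥ 3 vertices and tw(G) ≥ 2. Therefore the treewidth is 2.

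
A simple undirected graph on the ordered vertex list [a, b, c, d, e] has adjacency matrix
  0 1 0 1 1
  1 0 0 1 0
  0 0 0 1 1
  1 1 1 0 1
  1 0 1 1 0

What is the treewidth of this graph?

A width-2 tree decomposition is:
Bags: B1 = {a, b, d}  B2 = {a, d, e}  B3 = {c, d, e}
Tree: B1–B2, B2–B3
The largest bag has 3 vertices, giving width 2; this decomposition certifies tw(G) ≤ 2. For the lower bound, the 3 vertices {c, d, e} are pairwise adjacent, and any tree decomposition puts a clique entirely inside one bag — forcing width ≥ 2. The upper and lower bounds meet at 2, so that is the treewidth.

2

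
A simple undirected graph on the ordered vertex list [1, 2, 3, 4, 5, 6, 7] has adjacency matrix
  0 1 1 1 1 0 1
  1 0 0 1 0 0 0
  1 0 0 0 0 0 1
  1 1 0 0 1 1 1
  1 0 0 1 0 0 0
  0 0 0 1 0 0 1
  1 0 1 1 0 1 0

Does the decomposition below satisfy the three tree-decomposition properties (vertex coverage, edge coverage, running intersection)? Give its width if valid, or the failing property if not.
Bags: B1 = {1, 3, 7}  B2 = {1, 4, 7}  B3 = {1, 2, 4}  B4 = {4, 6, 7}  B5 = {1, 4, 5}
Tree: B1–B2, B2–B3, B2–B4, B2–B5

Yes; width 2.

Vertex coverage: the bags together contain {1, 2, 3, 4, 5, 6, 7}, the full vertex set. Edge coverage: each edge of G has both endpoints in at least one bag. Running intersection: for every vertex, the bags containing it form a connected subtree. All three properties hold, so this is a valid tree decomposition of width max|bag| − 1 = 2, and hence tw(G) ≤ 2.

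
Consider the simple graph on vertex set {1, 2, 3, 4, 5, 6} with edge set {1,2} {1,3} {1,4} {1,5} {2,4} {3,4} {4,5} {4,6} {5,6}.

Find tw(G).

A width-2 tree decomposition is:
Bags: B1 = {1, 4, 5}  B2 = {1, 2, 4}  B3 = {4, 5, 6}  B4 = {1, 3, 4}
Tree: B1–B2, B1–B3, B2–B4
The largest bag has 3 vertices, giving width 2; this decomposition certifies tw(G) ≤ 2. On the other hand G contains the 3-clique {1, 2, 4}. A clique must lie in a single bag of any decomposition, so no decomposition can have width below 2. Therefore the treewidth is 2.

2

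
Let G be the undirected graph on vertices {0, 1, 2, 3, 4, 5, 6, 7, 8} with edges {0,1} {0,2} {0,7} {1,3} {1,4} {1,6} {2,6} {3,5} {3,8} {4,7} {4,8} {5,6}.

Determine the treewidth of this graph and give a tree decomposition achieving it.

Treewidth 3.
Bags: B1 = {3, 5, 6, 8}  B2 = {1, 3, 6, 8}  B3 = {1, 4, 6, 8}  B4 = {1, 2, 4, 6}  B5 = {0, 1, 2, 4}  B6 = {0, 2, 4, 7}
Tree: B1–B2, B2–B3, B3–B4, B4–B5, B5–B6

Each bag holds 4 vertices, so the decomposition has width 3, which upper-bounds the treewidth. For the lower bound: the 4 vertex sets {3,5,8}, {6}, {1}, {0,2,4,7} are disjoint, each induces a connected subgraph, and every pair is joined by at least one edge of G. Contracting each set to a single vertex therefore yields K_{4} as a minor, and since treewidth is minor-monotone, tw(G) ≥ tw(K_{4}) = 3. Combining the bounds, tw(G) = 3.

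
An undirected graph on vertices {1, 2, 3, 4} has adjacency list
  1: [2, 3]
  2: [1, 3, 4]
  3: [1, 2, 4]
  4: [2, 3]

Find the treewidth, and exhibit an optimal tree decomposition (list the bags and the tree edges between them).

Treewidth 2.
One optimal decomposition is:
Bags: B1 = {1, 2, 3}  B2 = {2, 3, 4}
Tree: B1–B2

Every bag has size at most 3, so the width is 3 − 1 = 2 and tw(G) ≤ 2. On the other hand G contains the 3-clique {1, 2, 3}. A clique must lie in a single bag of any decomposition, so no decomposition can have width below 2. Combining the bounds, tw(G) = 2.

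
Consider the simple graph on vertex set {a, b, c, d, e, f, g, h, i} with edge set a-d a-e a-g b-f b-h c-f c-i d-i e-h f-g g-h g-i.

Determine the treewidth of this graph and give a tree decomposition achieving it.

Treewidth 3.
One such decomposition:
Bags: B1 = {b, c, f, h}  B2 = {c, f, g, h}  B3 = {c, g, h, i}  B4 = {e, g, h, i}  B5 = {a, e, g, i}  B6 = {a, d, e, i}
Tree: B1–B2, B2–B3, B3–B4, B4–B5, B5–B6

The largest bag has 4 vertices, giving width 3; this decomposition certifies tw(G) ≤ 3. For the lower bound: the 4 vertex sets {b,c,f}, {h}, {g}, {a,d,e,i} are disjoint, each induces a connected subgraph, and every pair is joined by at least one edge of G. Contracting each set to a single vertex therefore yields K_{4} as a minor, and since treewidth is minor-monotone, tw(G) ≥ tw(K_{4}) = 3. The upper and lower bounds meet at 3, so that is the treewidth.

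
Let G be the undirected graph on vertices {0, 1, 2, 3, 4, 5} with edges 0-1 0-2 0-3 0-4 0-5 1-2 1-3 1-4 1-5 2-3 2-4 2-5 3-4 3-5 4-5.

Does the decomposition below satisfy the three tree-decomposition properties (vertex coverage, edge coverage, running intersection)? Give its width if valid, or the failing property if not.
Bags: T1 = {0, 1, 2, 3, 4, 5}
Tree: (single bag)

Yes; width 5.

Every vertex of G appears in some bag (union = {0, 1, 2, 3, 4, 5}); every edge is covered by a bag; and for each vertex v the set of bags containing v is connected in the bag tree. The decomposition is therefore valid. The largest bag has 6 vertices, so the width is 5.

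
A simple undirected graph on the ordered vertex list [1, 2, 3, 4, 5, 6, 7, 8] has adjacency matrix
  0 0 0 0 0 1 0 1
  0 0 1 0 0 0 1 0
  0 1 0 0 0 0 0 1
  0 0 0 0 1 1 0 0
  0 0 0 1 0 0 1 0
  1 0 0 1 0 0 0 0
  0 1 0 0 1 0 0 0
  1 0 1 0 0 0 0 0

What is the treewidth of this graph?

2

A width-2 tree decomposition is:
Bags: B1 = {4, 5, 6}  B2 = {1, 5, 6}  B3 = {1, 5, 8}  B4 = {3, 5, 8}  B5 = {2, 3, 5}  B6 = {2, 5, 7}
Tree: B1–B2, B2–B3, B3–B4, B4–B5, B5–B6
Every bag has size at most 3, so the width is 3 − 1 = 2 and tw(G) ≤ 2. Since 5–4–6–1–8–3–2–7–5 is a cycle in G, G is not acyclic. Forests are exactly the graphs of treewidth ≤ 1, so tw(G) ≥ 2. Therefore the treewidth is 2.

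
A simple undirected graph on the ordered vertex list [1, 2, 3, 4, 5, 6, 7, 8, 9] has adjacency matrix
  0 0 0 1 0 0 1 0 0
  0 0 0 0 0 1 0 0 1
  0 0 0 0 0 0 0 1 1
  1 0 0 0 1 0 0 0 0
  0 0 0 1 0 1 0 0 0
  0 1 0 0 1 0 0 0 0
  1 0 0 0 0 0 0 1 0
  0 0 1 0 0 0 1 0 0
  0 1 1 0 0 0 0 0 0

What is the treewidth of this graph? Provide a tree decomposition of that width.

Treewidth 2.
One such decomposition:
Bags: B1 = {3, 8, 9}  B2 = {7, 8, 9}  B3 = {1, 7, 9}  B4 = {1, 4, 9}  B5 = {4, 5, 9}  B6 = {5, 6, 9}  B7 = {2, 6, 9}
Tree: B1–B2, B2–B3, B3–B4, B4–B5, B5–B6, B6–B7

Every bag has size at most 3, so the width is 3 − 1 = 2 and tw(G) ≤ 2. The edges 9–3–8–7–1–4–5–6–2–9 form a cycle, so G is not a tree and its treewidth is at least 2. Hence tw(G) = 2 exactly.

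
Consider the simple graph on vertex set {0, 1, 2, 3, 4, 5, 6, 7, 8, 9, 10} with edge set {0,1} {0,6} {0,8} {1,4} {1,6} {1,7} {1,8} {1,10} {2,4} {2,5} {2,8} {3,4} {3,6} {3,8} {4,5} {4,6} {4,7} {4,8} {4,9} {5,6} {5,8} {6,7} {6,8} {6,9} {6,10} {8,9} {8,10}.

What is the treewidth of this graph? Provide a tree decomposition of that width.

Treewidth 3.
One such decomposition:
Bags: B1 = {4, 6, 8, 9}  B2 = {1, 4, 6, 8}  B3 = {0, 1, 6, 8}  B4 = {3, 4, 6, 8}  B5 = {1, 4, 6, 7}  B6 = {1, 6, 8, 10}  B7 = {4, 5, 6, 8}  B8 = {2, 4, 5, 8}
Tree: B1–B2, B2–B3, B1–B4, B2–B5, B3–B6, B1–B7, B7–B8

Every bag has size at most 4, so the width is 4 − 1 = 3 and tw(G) ≤ 3. For the lower bound, the 4 vertices {2, 4, 5, 8} are pairwise adjacent, and any tree decomposition puts a clique entirely inside one bag — forcing width ≥ 3. The upper and lower bounds meet at 3, so that is the treewidth.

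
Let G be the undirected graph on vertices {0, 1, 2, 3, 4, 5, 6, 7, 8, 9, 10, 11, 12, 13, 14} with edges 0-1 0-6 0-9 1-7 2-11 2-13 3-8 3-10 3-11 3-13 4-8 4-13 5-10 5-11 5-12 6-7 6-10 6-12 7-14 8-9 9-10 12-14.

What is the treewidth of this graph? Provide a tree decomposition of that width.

Each bag holds 4 vertices, so the decomposition has width 3, which upper-bounds the treewidth. For the lower bound: the 4 vertex sets {1,7,14}, {0}, {6}, {5,9,10,12} are disjoint, each induces a connected subgraph, and every pair is joined by at least one edge of G. Contracting each set to a single vertex therefore yields K_{4} as a minor, and since treewidth is minor-monotone, tw(G) ≥ tw(K_{4}) = 3. Combining the bounds, tw(G) = 3.

Treewidth 3.
One optimal decomposition is:
Bags: B1 = {0, 1, 7, 14}  B2 = {0, 6, 7, 14}  B3 = {0, 6, 12, 14}  B4 = {0, 6, 9, 12}  B5 = {6, 9, 10, 12}  B6 = {5, 9, 10, 12}  B7 = {5, 8, 9, 10}  B8 = {3, 5, 8, 10}  B9 = {3, 5, 8, 11}  B10 = {3, 4, 8, 11}  B11 = {3, 4, 11, 13}  B12 = {2, 4, 11, 13}
Tree: B1–B2, B2–B3, B3–B4, B4–B5, B5–B6, B6–B7, B7–B8, B8–B9, B9–B10, B10–B11, B11–B12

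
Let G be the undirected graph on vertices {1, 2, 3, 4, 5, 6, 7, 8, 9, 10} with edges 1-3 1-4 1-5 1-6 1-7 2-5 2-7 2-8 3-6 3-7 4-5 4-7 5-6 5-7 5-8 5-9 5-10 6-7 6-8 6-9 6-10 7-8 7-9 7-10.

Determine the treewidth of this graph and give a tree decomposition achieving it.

Treewidth 3.
One such decomposition:
Bags: B1 = {5, 6, 7, 9}  B2 = {1, 5, 6, 7}  B3 = {5, 6, 7, 8}  B4 = {5, 6, 7, 10}  B5 = {1, 3, 6, 7}  B6 = {1, 4, 5, 7}  B7 = {2, 5, 7, 8}
Tree: B1–B2, B2–B3, B2–B4, B2–B5, B2–B6, B3–B7

The largest bag has 4 vertices, giving width 3; this decomposition certifies tw(G) ≤ 3. Conversely, {1, 3, 6, 7} is a clique of size 4, and the vertices of any clique must share a bag in every tree decomposition; so some bag has ≥ 4 vertices and tw(G) ≥ 3. Therefore the treewidth is 3.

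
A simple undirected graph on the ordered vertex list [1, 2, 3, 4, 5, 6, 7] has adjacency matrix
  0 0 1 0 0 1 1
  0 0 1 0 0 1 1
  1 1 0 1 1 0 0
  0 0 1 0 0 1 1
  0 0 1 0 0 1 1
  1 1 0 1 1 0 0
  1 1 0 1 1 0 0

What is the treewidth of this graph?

3

A width-3 tree decomposition is:
Bags: B1 = {3, 4, 6, 7}  B2 = {2, 3, 6, 7}  B3 = {1, 3, 6, 7}  B4 = {3, 5, 6, 7}
Tree: B1–B2, B2–B3, B3–B4
Each bag holds 4 vertices, so the decomposition has width 3, which upper-bounds the treewidth. For the lower bound: the 4 vertex sets {4,7}, {2,3}, {6}, {1} are disjoint, each induces a connected subgraph, and every pair is joined by at least one edge of G. Contracting each set to a single vertex therefore yields K_{4} as a minor, and since treewidth is minor-monotone, tw(G) ≥ tw(K_{4}) = 3. Combining the bounds, tw(G) = 3.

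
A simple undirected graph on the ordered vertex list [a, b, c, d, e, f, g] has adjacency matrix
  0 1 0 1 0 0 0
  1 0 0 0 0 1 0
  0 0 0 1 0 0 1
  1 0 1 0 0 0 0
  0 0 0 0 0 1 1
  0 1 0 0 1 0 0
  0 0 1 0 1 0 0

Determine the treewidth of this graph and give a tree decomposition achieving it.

Treewidth 2.
Bags: B1 = {a, c, d}  B2 = {a, c, g}  B3 = {a, e, g}  B4 = {a, e, f}  B5 = {a, b, f}
Tree: B1–B2, B2–B3, B3–B4, B4–B5

Every bag has size at most 3, so the width is 3 − 1 = 2 and tw(G) ≤ 2. Since a–d–c–g–e–f–b–a is a cycle in G, G is not acyclic. Forests are exactly the graphs of treewidth ≤ 1, so tw(G) ≥ 2. Therefore the treewidth is 2.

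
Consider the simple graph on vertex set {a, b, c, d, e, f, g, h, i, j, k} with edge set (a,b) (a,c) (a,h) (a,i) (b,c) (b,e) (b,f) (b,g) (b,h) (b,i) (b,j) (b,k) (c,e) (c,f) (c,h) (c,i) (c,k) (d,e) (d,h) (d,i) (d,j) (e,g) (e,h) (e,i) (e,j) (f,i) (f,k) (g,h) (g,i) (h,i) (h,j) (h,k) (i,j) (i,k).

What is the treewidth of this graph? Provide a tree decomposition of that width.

Each bag holds 5 vertices, so the decomposition has width 4, which upper-bounds the treewidth. On the other hand G contains the 5-clique {d, e, h, i, j}. A clique must lie in a single bag of any decomposition, so no decomposition can have width below 4. Therefore the treewidth is 4.

Treewidth 4.
Bags: B1 = {b, c, e, h, i}  B2 = {b, c, h, i, k}  B3 = {b, e, h, i, j}  B4 = {b, c, f, i, k}  B5 = {a, b, c, h, i}  B6 = {b, e, g, h, i}  B7 = {d, e, h, i, j}
Tree: B1–B2, B1–B3, B2–B4, B1–B5, B3–B6, B3–B7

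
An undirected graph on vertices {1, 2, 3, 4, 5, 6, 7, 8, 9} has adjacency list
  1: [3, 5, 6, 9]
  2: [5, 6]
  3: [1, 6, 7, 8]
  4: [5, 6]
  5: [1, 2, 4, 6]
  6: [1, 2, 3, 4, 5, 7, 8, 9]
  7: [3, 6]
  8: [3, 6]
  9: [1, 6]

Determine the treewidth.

2

A width-2 tree decomposition is:
Bags: B1 = {3, 6, 8}  B2 = {1, 3, 6}  B3 = {1, 5, 6}  B4 = {3, 6, 7}  B5 = {4, 5, 6}  B6 = {1, 6, 9}  B7 = {2, 5, 6}
Tree: B1–B2, B2–B3, B1–B4, B3–B5, B3–B6, B5–B7
Every bag has size at most 3, so the width is 3 − 1 = 2 and tw(G) ≤ 2. Conversely, {1, 6, 9} is a clique of size 3, and the vertices of any clique must share a bag in every tree decomposition; so some bag has ≥ 3 vertices and tw(G) ≥ 2. Therefore the treewidth is 2.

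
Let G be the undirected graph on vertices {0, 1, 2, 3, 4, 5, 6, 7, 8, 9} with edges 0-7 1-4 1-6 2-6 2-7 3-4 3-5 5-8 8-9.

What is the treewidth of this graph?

1

A width-1 tree decomposition is:
Bags: B1 = {8, 9}  B2 = {5, 8}  B3 = {3, 5}  B4 = {3, 4}  B5 = {1, 4}  B6 = {1, 6}  B7 = {2, 6}  B8 = {2, 7}  B9 = {0, 7}
Tree: B1–B2, B2–B3, B3–B4, B4–B5, B5–B6, B6–B7, B7–B8, B8–B9
Each bag holds 2 vertices, so the decomposition has width 1, which upper-bounds the treewidth. Any graph with an edge has treewidth ≥ 1, and G has the edge 9–8. Hence tw(G) = 1 exactly.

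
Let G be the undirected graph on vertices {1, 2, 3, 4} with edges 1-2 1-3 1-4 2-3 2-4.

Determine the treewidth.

A width-2 tree decomposition is:
Bags: B1 = {1, 2, 3}  B2 = {1, 2, 4}
Tree: B1–B2
Each bag holds 3 vertices, so the decomposition has width 2, which upper-bounds the treewidth. Conversely, {1, 2, 3} is a clique of size 3, and the vertices of any clique must share a bag in every tree decomposition; so some bag has ≥ 3 vertices and tw(G) ≥ 2. Hence tw(G) = 2 exactly.

2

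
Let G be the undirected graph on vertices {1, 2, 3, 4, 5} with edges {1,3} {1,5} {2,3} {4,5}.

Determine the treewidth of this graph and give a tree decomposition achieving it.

Treewidth 1.
One such decomposition:
Bags: B1 = {2, 3}  B2 = {1, 3}  B3 = {1, 5}  B4 = {4, 5}
Tree: B1–B2, B2–B3, B3–B4

Every bag has size at most 2, so the width is 2 − 1 = 1 and tw(G) ≤ 1. Since G has at least one edge (e.g. 2–3), it is not an edgeless graph, so tw(G) ≥ 1. The upper and lower bounds meet at 1, so that is the treewidth.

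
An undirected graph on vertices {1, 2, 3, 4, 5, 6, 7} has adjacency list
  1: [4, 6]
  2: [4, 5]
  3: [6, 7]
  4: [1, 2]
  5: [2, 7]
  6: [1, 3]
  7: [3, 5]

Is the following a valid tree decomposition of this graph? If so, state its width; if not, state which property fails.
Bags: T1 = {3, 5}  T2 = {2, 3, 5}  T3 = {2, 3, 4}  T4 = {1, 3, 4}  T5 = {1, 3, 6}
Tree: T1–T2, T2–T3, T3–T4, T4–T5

A tree decomposition must satisfy three properties: every vertex lies in some bag; for every edge, both endpoints lie together in some bag; and for every vertex, the bags containing it form a connected subtree. Here vertex 7 appears in no bag, so the decomposition is invalid.

No — vertex 7 appears in no bag.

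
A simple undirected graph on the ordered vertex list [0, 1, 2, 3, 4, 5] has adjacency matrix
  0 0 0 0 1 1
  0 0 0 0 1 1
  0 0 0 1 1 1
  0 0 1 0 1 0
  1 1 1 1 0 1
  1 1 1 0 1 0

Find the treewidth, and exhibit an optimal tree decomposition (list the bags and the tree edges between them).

Treewidth 2.
One optimal decomposition is:
Bags: B1 = {2, 4, 5}  B2 = {0, 4, 5}  B3 = {1, 4, 5}  B4 = {2, 3, 4}
Tree: B1–B2, B1–B3, B1–B4

Each bag holds 3 vertices, so the decomposition has width 2, which upper-bounds the treewidth. Conversely, {2, 3, 4} is a clique of size 3, and the vertices of any clique must share a bag in every tree decomposition; so some bag has ≥ 3 vertices and tw(G) ≥ 2. The upper and lower bounds meet at 2, so that is the treewidth.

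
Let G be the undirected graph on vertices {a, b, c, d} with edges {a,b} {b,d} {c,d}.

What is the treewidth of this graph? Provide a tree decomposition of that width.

Every bag has size at most 2, so the width is 2 − 1 = 1 and tw(G) ≤ 1. Since G has at least one edge (e.g. b–d), it is not an edgeless graph, so tw(G) ≥ 1. Therefore the treewidth is 1.

Treewidth 1.
Bags: B1 = {b, d}  B2 = {c, d}  B3 = {a, b}
Tree: B1–B2, B1–B3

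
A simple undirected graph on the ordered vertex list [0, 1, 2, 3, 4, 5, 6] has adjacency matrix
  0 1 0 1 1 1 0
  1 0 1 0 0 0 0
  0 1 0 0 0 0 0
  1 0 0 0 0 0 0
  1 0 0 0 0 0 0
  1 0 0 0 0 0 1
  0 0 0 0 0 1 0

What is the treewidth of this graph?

1

A width-1 tree decomposition is:
Bags: B1 = {0, 5}  B2 = {0, 1}  B3 = {0, 3}  B4 = {5, 6}  B5 = {1, 2}  B6 = {0, 4}
Tree: B1–B2, B2–B3, B1–B4, B2–B5, B2–B6
Every bag has size at most 2, so the width is 2 − 1 = 1 and tw(G) ≤ 1. G has an edge, so its treewidth is at least 1. Combining the bounds, tw(G) = 1.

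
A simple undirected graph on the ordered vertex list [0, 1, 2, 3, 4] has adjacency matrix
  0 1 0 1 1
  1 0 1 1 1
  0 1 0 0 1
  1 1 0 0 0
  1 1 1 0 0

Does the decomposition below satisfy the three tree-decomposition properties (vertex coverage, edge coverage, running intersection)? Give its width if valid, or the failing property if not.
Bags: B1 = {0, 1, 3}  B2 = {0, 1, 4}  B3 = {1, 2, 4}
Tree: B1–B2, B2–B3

Vertex coverage: the bags together contain {0, 1, 2, 3, 4}, the full vertex set. Edge coverage: each edge of G has both endpoints in at least one bag. Running intersection: for every vertex, the bags containing it form a connected subtree. All three properties hold, so this is a valid tree decomposition of width max|bag| − 1 = 2, and hence tw(G) ≤ 2.

Yes; width 2.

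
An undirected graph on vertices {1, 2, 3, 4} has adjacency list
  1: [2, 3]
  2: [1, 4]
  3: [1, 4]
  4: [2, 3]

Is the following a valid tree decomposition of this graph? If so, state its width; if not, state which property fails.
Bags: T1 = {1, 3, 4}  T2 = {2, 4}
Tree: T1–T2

A tree decomposition must satisfy three properties: every vertex lies in some bag; for every edge, both endpoints lie together in some bag; and for every vertex, the bags containing it form a connected subtree. Here edge (1,2) lies in no bag, so the decomposition is invalid.

No — edge (1,2) lies in no bag.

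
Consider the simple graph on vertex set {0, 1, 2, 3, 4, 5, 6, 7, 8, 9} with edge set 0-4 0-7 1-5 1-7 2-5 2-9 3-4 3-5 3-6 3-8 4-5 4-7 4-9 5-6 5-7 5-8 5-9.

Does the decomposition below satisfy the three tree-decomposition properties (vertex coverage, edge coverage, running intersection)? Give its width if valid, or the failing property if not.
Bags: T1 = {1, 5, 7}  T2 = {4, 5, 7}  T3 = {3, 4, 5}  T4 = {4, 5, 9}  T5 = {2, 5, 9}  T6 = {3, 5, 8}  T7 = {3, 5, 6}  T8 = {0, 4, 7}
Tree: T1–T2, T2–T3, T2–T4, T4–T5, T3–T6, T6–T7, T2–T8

Yes; width 2.

Vertex coverage: the bags together contain {0, 1, 2, 3, 4, 5, 6, 7, 8, 9}, the full vertex set. Edge coverage: each edge of G has both endpoints in at least one bag. Running intersection: for every vertex, the bags containing it form a connected subtree. All three properties hold, so this is a valid tree decomposition of width max|bag| − 1 = 2, and hence tw(G) ≤ 2.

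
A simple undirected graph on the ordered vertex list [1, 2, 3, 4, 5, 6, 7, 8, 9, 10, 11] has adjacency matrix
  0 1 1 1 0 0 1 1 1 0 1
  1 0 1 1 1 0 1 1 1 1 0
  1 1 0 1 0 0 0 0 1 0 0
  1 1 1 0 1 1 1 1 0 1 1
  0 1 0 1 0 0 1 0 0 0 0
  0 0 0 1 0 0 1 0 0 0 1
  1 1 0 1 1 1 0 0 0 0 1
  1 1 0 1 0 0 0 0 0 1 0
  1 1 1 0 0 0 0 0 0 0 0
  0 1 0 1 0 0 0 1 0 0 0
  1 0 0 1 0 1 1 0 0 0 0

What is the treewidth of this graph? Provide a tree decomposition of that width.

Every bag has size at most 4, so the width is 4 − 1 = 3 and tw(G) ≤ 3. On the other hand G contains the 4-clique {1, 2, 3, 9}. A clique must lie in a single bag of any decomposition, so no decomposition can have width below 3. Combining the bounds, tw(G) = 3.

Treewidth 3.
One optimal decomposition is:
Bags: B1 = {1, 2, 4, 7}  B2 = {1, 4, 7, 11}  B3 = {1, 2, 3, 4}  B4 = {2, 4, 5, 7}  B5 = {1, 2, 4, 8}  B6 = {4, 6, 7, 11}  B7 = {2, 4, 8, 10}  B8 = {1, 2, 3, 9}
Tree: B1–B2, B1–B3, B1–B4, B1–B5, B2–B6, B5–B7, B3–B8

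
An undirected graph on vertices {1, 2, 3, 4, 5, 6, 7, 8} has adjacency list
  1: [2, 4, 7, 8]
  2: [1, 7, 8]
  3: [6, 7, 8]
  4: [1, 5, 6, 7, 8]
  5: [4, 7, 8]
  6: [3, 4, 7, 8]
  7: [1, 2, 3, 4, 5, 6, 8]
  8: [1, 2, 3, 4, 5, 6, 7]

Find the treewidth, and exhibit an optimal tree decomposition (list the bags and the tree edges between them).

Every bag has size at most 4, so the width is 4 − 1 = 3 and tw(G) ≤ 3. Conversely, {1, 2, 7, 8} is a clique of size 4, and the vertices of any clique must share a bag in every tree decomposition; so some bag has ≥ 4 vertices and tw(G) ≥ 3. The upper and lower bounds meet at 3, so that is the treewidth.

Treewidth 3.
One such decomposition:
Bags: B1 = {4, 6, 7, 8}  B2 = {1, 4, 7, 8}  B3 = {3, 6, 7, 8}  B4 = {4, 5, 7, 8}  B5 = {1, 2, 7, 8}
Tree: B1–B2, B1–B3, B1–B4, B2–B5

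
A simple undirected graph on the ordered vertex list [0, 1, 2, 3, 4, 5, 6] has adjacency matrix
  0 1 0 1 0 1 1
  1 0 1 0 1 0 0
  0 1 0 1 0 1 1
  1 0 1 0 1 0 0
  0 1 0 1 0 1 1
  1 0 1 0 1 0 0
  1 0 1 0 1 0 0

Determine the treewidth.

3

A width-3 tree decomposition is:
Bags: B1 = {0, 2, 3, 4}  B2 = {0, 1, 2, 4}  B3 = {0, 2, 4, 6}  B4 = {0, 2, 4, 5}
Tree: B1–B2, B2–B3, B3–B4
The largest bag has 4 vertices, giving width 3; this decomposition certifies tw(G) ≤ 3. For the lower bound: the 4 vertex sets {2,3}, {1,4}, {0}, {6} are disjoint, each induces a connected subgraph, and every pair is joined by at least one edge of G. Contracting each set to a single vertex therefore yields K_{4} as a minor, and since treewidth is minor-monotone, tw(G) ≥ tw(K_{4}) = 3. Therefore the treewidth is 3.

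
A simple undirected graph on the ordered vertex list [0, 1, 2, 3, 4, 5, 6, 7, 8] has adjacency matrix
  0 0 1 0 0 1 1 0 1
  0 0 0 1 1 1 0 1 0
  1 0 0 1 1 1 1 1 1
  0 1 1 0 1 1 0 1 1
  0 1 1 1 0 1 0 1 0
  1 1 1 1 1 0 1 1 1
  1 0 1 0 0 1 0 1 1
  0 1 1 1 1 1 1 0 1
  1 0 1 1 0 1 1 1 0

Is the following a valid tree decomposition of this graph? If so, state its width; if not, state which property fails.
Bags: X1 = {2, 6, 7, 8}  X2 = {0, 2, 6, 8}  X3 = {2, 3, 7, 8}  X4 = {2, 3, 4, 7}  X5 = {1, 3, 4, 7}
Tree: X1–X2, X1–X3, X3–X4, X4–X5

A tree decomposition must satisfy three properties: every vertex lies in some bag; for every edge, both endpoints lie together in some bag; and for every vertex, the bags containing it form a connected subtree. Here vertex 5 appears in no bag, so the decomposition is invalid.

No — vertex 5 appears in no bag.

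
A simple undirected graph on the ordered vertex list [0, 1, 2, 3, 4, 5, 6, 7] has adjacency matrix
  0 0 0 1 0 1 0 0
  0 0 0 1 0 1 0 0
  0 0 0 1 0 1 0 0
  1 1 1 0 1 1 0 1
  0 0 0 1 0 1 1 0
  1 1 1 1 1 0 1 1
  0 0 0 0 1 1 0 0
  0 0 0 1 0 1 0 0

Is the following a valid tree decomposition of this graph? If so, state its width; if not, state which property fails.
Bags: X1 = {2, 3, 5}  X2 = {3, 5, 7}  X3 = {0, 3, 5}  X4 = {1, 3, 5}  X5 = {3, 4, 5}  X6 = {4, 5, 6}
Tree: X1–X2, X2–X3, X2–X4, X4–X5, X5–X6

Every vertex of G appears in some bag (union = {0, 1, 2, 3, 4, 5, 6, 7}); every edge is covered by a bag; and for each vertex v the set of bags containing v is connected in the bag tree. The decomposition is therefore valid. The largest bag has 3 vertices, so the width is 2.

Yes; width 2.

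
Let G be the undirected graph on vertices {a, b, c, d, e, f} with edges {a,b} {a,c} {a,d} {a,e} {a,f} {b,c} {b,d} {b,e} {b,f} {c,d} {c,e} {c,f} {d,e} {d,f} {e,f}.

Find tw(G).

A width-5 tree decomposition is:
Bags: B1 = {a, b, c, d, e, f}
Tree: (single bag)
With just one bag of size 6, the width is 6 − 1 = 5, so tw(G) ≤ 5. Conversely, {a, b, c, d, e, f} is a clique of size 6, and the vertices of any clique must share a bag in every tree decomposition; so some bag has ≥ 6 vertices and tw(G) ≥ 5. Combining the bounds, tw(G) = 5.

5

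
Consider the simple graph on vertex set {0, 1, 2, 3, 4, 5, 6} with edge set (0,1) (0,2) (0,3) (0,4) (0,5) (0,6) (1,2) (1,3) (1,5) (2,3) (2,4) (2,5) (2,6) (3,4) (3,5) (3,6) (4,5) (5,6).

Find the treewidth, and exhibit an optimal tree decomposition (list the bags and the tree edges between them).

The largest bag has 5 vertices, giving width 4; this decomposition certifies tw(G) ≤ 4. For the lower bound, the 5 vertices {0, 1, 2, 3, 5} are pairwise adjacent, and any tree decomposition puts a clique entirely inside one bag — forcing width ≥ 4. The upper and lower bounds meet at 4, so that is the treewidth.

Treewidth 4.
Bags: B1 = {0, 2, 3, 4, 5}  B2 = {0, 2, 3, 5, 6}  B3 = {0, 1, 2, 3, 5}
Tree: B1–B2, B1–B3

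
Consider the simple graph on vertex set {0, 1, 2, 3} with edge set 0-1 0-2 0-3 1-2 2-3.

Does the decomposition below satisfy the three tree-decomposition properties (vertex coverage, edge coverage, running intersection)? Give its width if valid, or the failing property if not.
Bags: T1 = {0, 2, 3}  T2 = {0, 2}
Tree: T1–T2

A tree decomposition must satisfy three properties: every vertex lies in some bag; for every edge, both endpoints lie together in some bag; and for every vertex, the bags containing it form a connected subtree. Here vertex 1 appears in no bag, so the decomposition is invalid.

No — vertex 1 appears in no bag.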